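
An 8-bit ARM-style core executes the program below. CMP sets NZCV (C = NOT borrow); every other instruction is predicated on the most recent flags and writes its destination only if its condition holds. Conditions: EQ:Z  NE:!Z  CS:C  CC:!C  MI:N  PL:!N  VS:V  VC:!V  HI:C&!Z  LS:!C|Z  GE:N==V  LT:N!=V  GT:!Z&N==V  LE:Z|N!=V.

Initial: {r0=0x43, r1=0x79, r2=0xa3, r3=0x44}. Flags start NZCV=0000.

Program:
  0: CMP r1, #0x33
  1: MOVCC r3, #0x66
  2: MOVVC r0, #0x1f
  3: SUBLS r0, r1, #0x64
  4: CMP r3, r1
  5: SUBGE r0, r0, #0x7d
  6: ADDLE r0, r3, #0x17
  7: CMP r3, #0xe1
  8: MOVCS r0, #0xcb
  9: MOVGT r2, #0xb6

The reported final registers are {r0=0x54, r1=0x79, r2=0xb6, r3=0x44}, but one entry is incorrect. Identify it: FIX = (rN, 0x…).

FIX = (r0, 0x5b)

0: ✓ CMP  NZCV=0010
1: · MOVCC
2: ✓ MOVVC  r0←0x1f
3: · SUBLS
4: ✓ CMP  NZCV=1000
5: · SUBGE
6: ✓ ADDLE  r0←0x5b
7: ✓ CMP  NZCV=0000
8: · MOVCS
9: ✓ MOVGT  r2←0xb6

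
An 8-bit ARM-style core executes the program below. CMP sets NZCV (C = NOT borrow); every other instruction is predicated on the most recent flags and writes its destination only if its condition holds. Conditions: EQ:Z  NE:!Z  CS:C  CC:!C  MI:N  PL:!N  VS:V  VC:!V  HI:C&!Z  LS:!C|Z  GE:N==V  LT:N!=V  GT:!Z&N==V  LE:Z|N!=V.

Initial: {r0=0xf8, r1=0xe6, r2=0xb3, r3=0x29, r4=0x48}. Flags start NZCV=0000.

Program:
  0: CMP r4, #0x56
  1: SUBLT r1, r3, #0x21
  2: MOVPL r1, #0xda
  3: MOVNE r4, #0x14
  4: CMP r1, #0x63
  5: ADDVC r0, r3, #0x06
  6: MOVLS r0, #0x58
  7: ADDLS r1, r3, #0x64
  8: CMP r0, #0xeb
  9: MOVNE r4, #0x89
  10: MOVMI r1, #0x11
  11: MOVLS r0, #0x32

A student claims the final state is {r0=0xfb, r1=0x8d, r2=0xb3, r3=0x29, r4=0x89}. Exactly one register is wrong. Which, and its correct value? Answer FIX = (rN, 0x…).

0: ✓ CMP  NZCV=1000
1: ✓ SUBLT  r1←0x08
2: · MOVPL
3: ✓ MOVNE  r4←0x14
4: ✓ CMP  NZCV=1000
5: ✓ ADDVC  r0←0x2f
6: ✓ MOVLS  r0←0x58
7: ✓ ADDLS  r1←0x8d
8: ✓ CMP  NZCV=0000
9: ✓ MOVNE  r4←0x89
10: · MOVMI
11: ✓ MOVLS  r0←0x32

FIX = (r0, 0x32)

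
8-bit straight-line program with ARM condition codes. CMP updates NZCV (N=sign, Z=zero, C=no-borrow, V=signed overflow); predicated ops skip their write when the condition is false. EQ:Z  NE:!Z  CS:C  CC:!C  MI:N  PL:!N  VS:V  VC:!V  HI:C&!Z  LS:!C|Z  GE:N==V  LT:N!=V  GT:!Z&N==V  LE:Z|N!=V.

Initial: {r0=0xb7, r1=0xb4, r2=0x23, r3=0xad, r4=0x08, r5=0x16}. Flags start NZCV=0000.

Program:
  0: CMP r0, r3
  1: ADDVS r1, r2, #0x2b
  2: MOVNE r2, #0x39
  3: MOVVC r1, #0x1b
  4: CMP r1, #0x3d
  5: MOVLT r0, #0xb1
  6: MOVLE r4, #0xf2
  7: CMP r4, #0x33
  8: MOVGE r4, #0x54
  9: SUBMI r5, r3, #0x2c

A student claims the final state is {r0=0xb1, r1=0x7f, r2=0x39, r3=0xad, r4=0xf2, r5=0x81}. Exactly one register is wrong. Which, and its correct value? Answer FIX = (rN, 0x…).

0: ✓ CMP  NZCV=0010
1: · ADDVS
2: ✓ MOVNE  r2←0x39
3: ✓ MOVVC  r1←0x1b
4: ✓ CMP  NZCV=1000
5: ✓ MOVLT  r0←0xb1
6: ✓ MOVLE  r4←0xf2
7: ✓ CMP  NZCV=1010
8: · MOVGE
9: ✓ SUBMI  r5←0x81

FIX = (r1, 0x1b)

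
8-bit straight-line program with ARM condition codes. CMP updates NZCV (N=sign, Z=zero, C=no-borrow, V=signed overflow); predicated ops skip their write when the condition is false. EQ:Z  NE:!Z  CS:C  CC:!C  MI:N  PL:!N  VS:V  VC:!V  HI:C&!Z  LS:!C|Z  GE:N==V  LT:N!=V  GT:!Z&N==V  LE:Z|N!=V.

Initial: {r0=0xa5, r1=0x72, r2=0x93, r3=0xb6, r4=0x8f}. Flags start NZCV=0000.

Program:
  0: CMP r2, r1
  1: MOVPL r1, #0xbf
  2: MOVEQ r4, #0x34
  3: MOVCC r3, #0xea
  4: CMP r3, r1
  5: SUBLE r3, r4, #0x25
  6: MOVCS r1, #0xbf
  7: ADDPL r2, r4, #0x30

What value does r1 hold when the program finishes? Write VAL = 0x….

0: ✓ CMP  NZCV=0011
1: ✓ MOVPL  r1←0xbf
2: · MOVEQ
3: · MOVCC
4: ✓ CMP  NZCV=1000
5: ✓ SUBLE  r3←0x6a
6: · MOVCS
7: · ADDPL

VAL = 0xbf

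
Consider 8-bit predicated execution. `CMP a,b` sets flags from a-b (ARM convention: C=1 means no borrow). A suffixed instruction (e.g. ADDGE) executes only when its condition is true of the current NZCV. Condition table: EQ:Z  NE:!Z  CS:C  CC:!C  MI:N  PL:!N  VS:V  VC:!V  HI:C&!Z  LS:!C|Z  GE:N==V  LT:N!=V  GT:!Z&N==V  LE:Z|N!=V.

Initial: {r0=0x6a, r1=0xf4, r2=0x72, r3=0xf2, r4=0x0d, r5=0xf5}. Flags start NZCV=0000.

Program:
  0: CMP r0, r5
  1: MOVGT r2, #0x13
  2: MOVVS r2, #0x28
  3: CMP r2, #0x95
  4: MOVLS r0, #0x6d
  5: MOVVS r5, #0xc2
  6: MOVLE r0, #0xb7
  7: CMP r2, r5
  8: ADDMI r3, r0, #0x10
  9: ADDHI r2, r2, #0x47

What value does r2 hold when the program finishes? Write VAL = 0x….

0: ✓ CMP  NZCV=0000
1: ✓ MOVGT  r2←0x13
2: · MOVVS
3: ✓ CMP  NZCV=0000
4: ✓ MOVLS  r0←0x6d
5: · MOVVS
6: · MOVLE
7: ✓ CMP  NZCV=0000
8: · ADDMI
9: · ADDHI

VAL = 0x13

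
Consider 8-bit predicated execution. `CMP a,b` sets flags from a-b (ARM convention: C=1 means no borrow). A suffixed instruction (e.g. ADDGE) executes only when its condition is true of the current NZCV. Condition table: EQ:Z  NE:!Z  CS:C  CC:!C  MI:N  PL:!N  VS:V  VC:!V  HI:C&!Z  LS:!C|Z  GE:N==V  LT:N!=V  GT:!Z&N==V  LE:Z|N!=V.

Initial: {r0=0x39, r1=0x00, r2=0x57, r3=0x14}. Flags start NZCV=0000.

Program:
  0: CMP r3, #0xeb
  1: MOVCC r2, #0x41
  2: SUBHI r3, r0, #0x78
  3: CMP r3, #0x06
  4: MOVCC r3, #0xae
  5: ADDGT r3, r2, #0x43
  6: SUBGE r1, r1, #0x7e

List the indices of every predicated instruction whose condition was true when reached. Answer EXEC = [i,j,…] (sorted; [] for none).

EXEC = [1,5,6]

[0] flags=0000 → (cmp)
[1] flags=0000 CC?T → r2=0x41
[2] flags=0000 HI?F → skip
[3] flags=0010 → (cmp)
[4] flags=0010 CC?F → skip
[5] flags=0010 GT?T → r3=0x84
[6] flags=0010 GE?T → r1=0x82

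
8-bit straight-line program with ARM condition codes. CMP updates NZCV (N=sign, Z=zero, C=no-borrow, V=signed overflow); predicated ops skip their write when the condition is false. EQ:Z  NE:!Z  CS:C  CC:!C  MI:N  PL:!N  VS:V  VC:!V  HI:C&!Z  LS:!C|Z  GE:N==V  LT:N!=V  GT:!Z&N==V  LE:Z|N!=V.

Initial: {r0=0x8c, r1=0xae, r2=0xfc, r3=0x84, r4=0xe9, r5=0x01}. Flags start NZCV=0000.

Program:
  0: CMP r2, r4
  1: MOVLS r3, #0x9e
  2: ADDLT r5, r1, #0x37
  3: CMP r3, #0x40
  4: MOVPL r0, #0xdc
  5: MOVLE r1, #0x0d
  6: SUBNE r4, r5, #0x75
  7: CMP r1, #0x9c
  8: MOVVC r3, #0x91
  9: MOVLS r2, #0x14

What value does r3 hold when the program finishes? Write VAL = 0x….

VAL = 0x91

0: ✓ CMP  NZCV=0010
1: · MOVLS
2: · ADDLT
3: ✓ CMP  NZCV=0011
4: ✓ MOVPL  r0←0xdc
5: ✓ MOVLE  r1←0x0d
6: ✓ SUBNE  r4←0x8c
7: ✓ CMP  NZCV=0000
8: ✓ MOVVC  r3←0x91
9: ✓ MOVLS  r2←0x14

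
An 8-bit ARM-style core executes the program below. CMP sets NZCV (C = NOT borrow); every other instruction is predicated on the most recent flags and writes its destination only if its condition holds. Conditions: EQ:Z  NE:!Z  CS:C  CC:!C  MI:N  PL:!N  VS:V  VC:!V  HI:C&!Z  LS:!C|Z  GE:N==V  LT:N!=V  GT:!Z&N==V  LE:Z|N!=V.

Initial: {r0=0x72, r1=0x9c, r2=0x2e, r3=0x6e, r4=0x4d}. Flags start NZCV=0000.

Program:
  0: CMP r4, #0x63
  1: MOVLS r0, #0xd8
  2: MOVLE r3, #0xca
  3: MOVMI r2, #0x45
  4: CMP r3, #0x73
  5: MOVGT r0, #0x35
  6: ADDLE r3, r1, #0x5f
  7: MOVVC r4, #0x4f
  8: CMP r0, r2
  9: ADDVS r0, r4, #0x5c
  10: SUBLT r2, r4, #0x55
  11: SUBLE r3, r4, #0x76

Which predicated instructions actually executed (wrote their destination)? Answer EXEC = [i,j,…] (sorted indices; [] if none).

[0] flags=1000 → (cmp)
[1] flags=1000 LS?T → r0=0xd8
[2] flags=1000 LE?T → r3=0xca
[3] flags=1000 MI?T → r2=0x45
[4] flags=0011 → (cmp)
[5] flags=0011 GT?F → skip
[6] flags=0011 LE?T → r3=0xfb
[7] flags=0011 VC?F → skip
[8] flags=1010 → (cmp)
[9] flags=1010 VS?F → skip
[10] flags=1010 LT?T → r2=0xf8
[11] flags=1010 LE?T → r3=0xd7

EXEC = [1,2,3,6,10,11]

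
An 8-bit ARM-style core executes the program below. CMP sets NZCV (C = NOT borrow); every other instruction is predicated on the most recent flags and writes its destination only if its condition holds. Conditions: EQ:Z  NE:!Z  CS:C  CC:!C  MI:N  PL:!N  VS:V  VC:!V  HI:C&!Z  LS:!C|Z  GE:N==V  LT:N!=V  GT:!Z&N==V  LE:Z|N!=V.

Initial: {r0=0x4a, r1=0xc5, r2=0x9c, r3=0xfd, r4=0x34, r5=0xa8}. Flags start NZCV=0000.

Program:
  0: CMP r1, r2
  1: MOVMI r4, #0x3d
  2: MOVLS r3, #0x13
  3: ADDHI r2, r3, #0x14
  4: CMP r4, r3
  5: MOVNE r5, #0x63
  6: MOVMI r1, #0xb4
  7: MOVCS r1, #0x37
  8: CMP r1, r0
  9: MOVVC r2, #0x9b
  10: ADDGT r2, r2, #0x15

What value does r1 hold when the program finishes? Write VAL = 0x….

[0] flags=0010 → (cmp)
[1] flags=0010 MI?F → skip
[2] flags=0010 LS?F → skip
[3] flags=0010 HI?T → r2=0x11
[4] flags=0000 → (cmp)
[5] flags=0000 NE?T → r5=0x63
[6] flags=0000 MI?F → skip
[7] flags=0000 CS?F → skip
[8] flags=0011 → (cmp)
[9] flags=0011 VC?F → skip
[10] flags=0011 GT?F → skip

VAL = 0xc5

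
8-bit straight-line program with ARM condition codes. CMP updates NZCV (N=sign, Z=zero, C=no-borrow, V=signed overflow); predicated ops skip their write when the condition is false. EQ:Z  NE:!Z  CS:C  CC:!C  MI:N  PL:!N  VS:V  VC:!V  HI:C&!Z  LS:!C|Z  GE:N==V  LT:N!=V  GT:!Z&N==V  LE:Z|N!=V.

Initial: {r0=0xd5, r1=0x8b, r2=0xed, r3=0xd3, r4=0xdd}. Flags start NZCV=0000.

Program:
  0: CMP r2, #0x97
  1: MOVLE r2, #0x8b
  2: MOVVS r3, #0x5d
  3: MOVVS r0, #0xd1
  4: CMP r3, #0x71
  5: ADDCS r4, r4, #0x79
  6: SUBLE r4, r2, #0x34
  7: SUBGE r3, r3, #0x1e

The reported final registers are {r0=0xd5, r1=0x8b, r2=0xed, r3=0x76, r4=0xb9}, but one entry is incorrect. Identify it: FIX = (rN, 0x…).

0: ✓ CMP  NZCV=0010
1: · MOVLE
2: · MOVVS
3: · MOVVS
4: ✓ CMP  NZCV=0011
5: ✓ ADDCS  r4←0x56
6: ✓ SUBLE  r4←0xb9
7: · SUBGE

FIX = (r3, 0xd3)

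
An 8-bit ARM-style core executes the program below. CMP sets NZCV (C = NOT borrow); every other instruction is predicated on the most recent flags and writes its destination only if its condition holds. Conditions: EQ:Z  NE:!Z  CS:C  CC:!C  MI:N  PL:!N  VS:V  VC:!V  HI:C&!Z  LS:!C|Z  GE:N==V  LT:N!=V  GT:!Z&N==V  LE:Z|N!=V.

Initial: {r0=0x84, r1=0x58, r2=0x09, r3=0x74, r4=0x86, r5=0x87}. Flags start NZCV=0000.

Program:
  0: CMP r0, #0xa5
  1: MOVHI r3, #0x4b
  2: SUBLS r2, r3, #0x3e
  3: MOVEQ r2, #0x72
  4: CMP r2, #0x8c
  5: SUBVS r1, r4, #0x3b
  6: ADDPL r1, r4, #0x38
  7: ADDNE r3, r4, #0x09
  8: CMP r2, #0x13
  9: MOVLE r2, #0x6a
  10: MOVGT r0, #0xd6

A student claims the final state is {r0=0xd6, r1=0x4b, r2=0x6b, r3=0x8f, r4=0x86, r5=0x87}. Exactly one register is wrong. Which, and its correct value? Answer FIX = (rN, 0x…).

[0] flags=1000 → (cmp)
[1] flags=1000 HI?F → skip
[2] flags=1000 LS?T → r2=0x36
[3] flags=1000 EQ?F → skip
[4] flags=1001 → (cmp)
[5] flags=1001 VS?T → r1=0x4b
[6] flags=1001 PL?F → skip
[7] flags=1001 NE?T → r3=0x8f
[8] flags=0010 → (cmp)
[9] flags=0010 LE?F → skip
[10] flags=0010 GT?T → r0=0xd6

FIX = (r2, 0x36)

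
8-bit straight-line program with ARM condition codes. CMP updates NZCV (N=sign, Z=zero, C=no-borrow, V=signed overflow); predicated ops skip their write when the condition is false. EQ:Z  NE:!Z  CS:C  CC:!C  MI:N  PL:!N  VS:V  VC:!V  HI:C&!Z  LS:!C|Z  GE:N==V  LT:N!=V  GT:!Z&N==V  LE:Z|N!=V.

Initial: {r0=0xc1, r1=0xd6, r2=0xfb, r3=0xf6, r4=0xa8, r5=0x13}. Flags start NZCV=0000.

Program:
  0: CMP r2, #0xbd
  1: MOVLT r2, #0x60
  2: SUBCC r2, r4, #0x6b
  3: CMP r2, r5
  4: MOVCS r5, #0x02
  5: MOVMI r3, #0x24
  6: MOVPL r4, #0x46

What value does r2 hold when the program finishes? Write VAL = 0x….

VAL = 0xfb

[0] flags=0010 → (cmp)
[1] flags=0010 LT?F → skip
[2] flags=0010 CC?F → skip
[3] flags=1010 → (cmp)
[4] flags=1010 CS?T → r5=0x02
[5] flags=1010 MI?T → r3=0x24
[6] flags=1010 PL?F → skip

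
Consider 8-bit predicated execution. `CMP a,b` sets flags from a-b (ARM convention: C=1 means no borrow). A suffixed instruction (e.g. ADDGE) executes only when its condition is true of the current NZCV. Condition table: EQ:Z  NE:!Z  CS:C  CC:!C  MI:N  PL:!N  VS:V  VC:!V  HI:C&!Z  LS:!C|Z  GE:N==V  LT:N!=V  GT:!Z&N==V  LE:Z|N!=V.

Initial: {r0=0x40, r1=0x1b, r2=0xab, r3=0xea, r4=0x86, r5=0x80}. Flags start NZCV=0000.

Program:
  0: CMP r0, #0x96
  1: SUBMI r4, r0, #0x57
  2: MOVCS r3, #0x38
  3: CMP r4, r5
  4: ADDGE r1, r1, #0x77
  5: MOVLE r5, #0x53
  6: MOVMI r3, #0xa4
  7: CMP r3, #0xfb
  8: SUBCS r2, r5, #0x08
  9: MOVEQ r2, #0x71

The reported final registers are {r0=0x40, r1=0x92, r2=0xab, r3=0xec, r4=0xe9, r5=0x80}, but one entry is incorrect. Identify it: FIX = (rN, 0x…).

0: ✓ CMP  NZCV=1001
1: ✓ SUBMI  r4←0xe9
2: · MOVCS
3: ✓ CMP  NZCV=0010
4: ✓ ADDGE  r1←0x92
5: · MOVLE
6: · MOVMI
7: ✓ CMP  NZCV=1000
8: · SUBCS
9: · MOVEQ

FIX = (r3, 0xea)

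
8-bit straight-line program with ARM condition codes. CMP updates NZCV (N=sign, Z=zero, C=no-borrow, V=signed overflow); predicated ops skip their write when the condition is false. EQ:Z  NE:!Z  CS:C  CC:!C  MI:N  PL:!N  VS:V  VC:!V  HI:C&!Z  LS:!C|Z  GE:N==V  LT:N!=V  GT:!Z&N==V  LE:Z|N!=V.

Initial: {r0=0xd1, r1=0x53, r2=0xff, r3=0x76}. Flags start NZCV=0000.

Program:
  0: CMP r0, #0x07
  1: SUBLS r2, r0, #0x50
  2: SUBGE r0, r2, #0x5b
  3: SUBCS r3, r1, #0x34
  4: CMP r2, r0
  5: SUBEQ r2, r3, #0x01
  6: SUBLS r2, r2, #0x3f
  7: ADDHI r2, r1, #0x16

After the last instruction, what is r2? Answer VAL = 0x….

VAL = 0x69

0: ✓ CMP  NZCV=1010
1: · SUBLS
2: · SUBGE
3: ✓ SUBCS  r3←0x1f
4: ✓ CMP  NZCV=0010
5: · SUBEQ
6: · SUBLS
7: ✓ ADDHI  r2←0x69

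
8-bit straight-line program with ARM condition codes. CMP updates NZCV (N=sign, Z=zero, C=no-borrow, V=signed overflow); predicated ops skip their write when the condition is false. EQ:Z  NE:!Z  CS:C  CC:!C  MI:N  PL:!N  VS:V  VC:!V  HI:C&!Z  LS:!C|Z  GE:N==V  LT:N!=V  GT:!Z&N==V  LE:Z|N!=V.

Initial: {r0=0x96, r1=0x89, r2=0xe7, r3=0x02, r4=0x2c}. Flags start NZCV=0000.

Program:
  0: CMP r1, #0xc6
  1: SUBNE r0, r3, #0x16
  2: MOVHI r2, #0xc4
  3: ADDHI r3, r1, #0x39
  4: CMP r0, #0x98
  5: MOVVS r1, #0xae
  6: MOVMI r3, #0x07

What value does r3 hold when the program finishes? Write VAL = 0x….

[0] flags=1000 → (cmp)
[1] flags=1000 NE?T → r0=0xec
[2] flags=1000 HI?F → skip
[3] flags=1000 HI?F → skip
[4] flags=0010 → (cmp)
[5] flags=0010 VS?F → skip
[6] flags=0010 MI?F → skip

VAL = 0x02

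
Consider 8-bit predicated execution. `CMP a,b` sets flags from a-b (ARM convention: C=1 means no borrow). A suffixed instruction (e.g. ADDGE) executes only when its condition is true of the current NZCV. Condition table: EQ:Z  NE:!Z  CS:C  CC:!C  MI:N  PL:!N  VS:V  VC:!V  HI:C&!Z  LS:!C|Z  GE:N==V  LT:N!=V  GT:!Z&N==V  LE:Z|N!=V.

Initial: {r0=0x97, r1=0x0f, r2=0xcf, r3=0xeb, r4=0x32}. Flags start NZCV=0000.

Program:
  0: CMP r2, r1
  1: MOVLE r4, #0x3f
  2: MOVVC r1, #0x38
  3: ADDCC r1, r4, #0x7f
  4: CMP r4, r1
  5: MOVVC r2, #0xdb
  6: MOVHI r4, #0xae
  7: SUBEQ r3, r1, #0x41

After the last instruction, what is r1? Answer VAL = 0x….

VAL = 0x38

0: ✓ CMP  NZCV=1010
1: ✓ MOVLE  r4←0x3f
2: ✓ MOVVC  r1←0x38
3: · ADDCC
4: ✓ CMP  NZCV=0010
5: ✓ MOVVC  r2←0xdb
6: ✓ MOVHI  r4←0xae
7: · SUBEQ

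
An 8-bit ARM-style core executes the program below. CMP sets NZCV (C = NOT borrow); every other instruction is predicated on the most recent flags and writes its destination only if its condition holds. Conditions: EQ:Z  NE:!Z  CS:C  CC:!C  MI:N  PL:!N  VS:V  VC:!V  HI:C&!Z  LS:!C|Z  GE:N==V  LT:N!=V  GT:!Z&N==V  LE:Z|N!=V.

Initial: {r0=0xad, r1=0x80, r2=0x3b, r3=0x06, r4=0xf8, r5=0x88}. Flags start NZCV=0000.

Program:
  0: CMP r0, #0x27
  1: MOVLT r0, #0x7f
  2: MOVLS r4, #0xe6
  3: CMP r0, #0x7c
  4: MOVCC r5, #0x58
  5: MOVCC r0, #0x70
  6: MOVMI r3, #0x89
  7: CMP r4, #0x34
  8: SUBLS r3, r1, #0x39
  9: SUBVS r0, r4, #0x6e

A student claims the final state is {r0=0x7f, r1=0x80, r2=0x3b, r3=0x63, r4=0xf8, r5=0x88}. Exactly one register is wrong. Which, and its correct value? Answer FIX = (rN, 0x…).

0: ✓ CMP  NZCV=1010
1: ✓ MOVLT  r0←0x7f
2: · MOVLS
3: ✓ CMP  NZCV=0010
4: · MOVCC
5: · MOVCC
6: · MOVMI
7: ✓ CMP  NZCV=1010
8: · SUBLS
9: · SUBVS

FIX = (r3, 0x06)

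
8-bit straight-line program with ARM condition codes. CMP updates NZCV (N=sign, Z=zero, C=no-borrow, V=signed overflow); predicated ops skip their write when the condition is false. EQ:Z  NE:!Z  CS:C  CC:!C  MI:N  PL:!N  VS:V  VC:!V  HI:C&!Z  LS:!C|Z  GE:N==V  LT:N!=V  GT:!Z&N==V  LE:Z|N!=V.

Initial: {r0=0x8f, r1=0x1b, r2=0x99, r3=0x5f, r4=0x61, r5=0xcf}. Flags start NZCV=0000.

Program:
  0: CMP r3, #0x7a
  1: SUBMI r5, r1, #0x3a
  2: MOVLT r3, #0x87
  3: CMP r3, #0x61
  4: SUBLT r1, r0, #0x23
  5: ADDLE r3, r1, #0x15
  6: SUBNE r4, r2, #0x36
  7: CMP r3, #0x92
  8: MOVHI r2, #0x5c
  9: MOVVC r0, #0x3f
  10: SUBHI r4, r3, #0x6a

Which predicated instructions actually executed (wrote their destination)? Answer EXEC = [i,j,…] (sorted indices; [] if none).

EXEC = [1,2,4,5,6,9]

0: ✓ CMP  NZCV=1000
1: ✓ SUBMI  r5←0xe1
2: ✓ MOVLT  r3←0x87
3: ✓ CMP  NZCV=0011
4: ✓ SUBLT  r1←0x6c
5: ✓ ADDLE  r3←0x81
6: ✓ SUBNE  r4←0x63
7: ✓ CMP  NZCV=1000
8: · MOVHI
9: ✓ MOVVC  r0←0x3f
10: · SUBHI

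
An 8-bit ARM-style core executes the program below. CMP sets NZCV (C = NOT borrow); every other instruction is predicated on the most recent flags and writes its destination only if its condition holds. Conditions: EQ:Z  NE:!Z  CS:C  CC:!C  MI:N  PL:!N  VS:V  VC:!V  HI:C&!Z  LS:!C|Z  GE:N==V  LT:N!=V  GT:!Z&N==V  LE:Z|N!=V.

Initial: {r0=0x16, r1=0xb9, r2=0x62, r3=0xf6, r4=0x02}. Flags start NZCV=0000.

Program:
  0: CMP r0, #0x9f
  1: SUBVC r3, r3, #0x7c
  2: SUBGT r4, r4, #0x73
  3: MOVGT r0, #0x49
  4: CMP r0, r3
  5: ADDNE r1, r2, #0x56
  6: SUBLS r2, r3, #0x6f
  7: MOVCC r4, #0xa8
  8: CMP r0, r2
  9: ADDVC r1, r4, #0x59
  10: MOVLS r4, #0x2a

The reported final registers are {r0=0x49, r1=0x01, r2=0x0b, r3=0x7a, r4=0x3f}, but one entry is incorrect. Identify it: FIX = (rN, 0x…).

[0] flags=0000 → (cmp)
[1] flags=0000 VC?T → r3=0x7a
[2] flags=0000 GT?T → r4=0x8f
[3] flags=0000 GT?T → r0=0x49
[4] flags=1000 → (cmp)
[5] flags=1000 NE?T → r1=0xb8
[6] flags=1000 LS?T → r2=0x0b
[7] flags=1000 CC?T → r4=0xa8
[8] flags=0010 → (cmp)
[9] flags=0010 VC?T → r1=0x01
[10] flags=0010 LS?F → skip

FIX = (r4, 0xa8)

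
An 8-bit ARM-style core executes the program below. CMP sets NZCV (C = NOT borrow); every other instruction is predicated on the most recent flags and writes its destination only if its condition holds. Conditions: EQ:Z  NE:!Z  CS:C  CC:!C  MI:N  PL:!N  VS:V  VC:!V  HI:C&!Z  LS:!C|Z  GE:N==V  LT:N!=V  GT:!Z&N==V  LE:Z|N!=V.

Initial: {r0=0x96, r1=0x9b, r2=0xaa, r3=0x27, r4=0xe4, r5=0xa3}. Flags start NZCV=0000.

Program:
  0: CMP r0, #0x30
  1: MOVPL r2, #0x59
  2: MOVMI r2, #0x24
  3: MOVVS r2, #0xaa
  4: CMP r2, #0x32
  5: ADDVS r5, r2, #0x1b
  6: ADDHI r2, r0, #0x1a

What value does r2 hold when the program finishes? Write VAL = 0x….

[0] flags=0011 → (cmp)
[1] flags=0011 PL?T → r2=0x59
[2] flags=0011 MI?F → skip
[3] flags=0011 VS?T → r2=0xaa
[4] flags=0011 → (cmp)
[5] flags=0011 VS?T → r5=0xc5
[6] flags=0011 HI?T → r2=0xb0

VAL = 0xb0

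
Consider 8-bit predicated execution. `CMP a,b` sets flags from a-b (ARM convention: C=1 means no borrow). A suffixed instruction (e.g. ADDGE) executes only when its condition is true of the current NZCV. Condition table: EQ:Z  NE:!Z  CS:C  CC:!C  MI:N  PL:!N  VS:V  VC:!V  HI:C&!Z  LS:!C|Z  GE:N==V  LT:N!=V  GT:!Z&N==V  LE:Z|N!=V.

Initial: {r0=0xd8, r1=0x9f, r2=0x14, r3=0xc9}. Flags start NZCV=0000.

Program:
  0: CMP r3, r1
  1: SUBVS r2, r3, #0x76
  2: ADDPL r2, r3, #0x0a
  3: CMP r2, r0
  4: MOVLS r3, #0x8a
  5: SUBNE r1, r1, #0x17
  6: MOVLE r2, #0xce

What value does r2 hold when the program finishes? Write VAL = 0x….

[0] flags=0010 → (cmp)
[1] flags=0010 VS?F → skip
[2] flags=0010 PL?T → r2=0xd3
[3] flags=1000 → (cmp)
[4] flags=1000 LS?T → r3=0x8a
[5] flags=1000 NE?T → r1=0x88
[6] flags=1000 LE?T → r2=0xce

VAL = 0xce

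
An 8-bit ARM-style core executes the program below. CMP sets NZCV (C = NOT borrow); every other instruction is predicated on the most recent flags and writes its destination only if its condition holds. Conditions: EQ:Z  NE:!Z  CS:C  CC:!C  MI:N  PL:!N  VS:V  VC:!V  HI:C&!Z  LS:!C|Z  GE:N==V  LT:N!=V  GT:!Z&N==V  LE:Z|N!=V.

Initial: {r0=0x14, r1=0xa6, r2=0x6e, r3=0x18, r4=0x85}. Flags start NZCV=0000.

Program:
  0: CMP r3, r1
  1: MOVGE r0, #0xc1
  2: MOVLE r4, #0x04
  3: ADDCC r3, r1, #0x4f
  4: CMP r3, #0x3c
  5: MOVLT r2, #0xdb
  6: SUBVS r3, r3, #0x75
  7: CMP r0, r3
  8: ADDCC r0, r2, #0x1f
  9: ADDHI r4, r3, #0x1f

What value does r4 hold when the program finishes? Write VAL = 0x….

[0] flags=0000 → (cmp)
[1] flags=0000 GE?T → r0=0xc1
[2] flags=0000 LE?F → skip
[3] flags=0000 CC?T → r3=0xf5
[4] flags=1010 → (cmp)
[5] flags=1010 LT?T → r2=0xdb
[6] flags=1010 VS?F → skip
[7] flags=1000 → (cmp)
[8] flags=1000 CC?T → r0=0xfa
[9] flags=1000 HI?F → skip

VAL = 0x85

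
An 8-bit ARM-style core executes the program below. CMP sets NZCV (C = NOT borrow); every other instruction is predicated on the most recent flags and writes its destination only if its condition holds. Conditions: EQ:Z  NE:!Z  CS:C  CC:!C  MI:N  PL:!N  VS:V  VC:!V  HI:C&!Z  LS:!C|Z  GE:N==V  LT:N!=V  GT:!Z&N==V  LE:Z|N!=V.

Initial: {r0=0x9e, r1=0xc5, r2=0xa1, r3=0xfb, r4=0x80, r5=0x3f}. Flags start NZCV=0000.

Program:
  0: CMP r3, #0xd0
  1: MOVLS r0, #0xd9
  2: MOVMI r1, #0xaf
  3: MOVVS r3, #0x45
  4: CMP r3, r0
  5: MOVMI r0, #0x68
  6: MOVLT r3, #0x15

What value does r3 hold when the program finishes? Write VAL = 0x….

0: ✓ CMP  NZCV=0010
1: · MOVLS
2: · MOVMI
3: · MOVVS
4: ✓ CMP  NZCV=0010
5: · MOVMI
6: · MOVLT

VAL = 0xfb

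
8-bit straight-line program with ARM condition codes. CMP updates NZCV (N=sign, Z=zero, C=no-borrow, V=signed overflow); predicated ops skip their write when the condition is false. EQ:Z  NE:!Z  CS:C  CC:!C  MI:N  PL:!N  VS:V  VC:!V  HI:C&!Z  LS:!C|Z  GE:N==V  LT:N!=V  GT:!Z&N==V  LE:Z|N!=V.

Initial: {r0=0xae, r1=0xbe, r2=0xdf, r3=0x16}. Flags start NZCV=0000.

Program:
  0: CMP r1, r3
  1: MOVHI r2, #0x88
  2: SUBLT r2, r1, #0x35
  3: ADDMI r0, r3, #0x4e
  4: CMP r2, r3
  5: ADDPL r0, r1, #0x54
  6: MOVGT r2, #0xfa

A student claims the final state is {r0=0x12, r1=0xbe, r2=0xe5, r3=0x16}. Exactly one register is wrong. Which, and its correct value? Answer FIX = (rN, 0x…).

[0] flags=1010 → (cmp)
[1] flags=1010 HI?T → r2=0x88
[2] flags=1010 LT?T → r2=0x89
[3] flags=1010 MI?T → r0=0x64
[4] flags=0011 → (cmp)
[5] flags=0011 PL?T → r0=0x12
[6] flags=0011 GT?F → skip

FIX = (r2, 0x89)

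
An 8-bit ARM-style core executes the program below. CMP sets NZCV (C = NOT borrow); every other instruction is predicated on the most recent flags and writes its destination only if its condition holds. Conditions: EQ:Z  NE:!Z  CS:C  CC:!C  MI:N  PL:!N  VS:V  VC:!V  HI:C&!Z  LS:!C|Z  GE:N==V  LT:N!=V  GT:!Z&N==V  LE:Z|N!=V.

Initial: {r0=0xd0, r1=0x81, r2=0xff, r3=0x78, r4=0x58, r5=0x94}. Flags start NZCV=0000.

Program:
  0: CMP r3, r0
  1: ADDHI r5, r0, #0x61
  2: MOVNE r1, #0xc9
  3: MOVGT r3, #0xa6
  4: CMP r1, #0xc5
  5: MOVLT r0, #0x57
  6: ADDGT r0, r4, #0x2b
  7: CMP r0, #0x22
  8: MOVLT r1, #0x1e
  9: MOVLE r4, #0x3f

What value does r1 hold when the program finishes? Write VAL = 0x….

VAL = 0x1e

0: ✓ CMP  NZCV=1001
1: · ADDHI
2: ✓ MOVNE  r1←0xc9
3: ✓ MOVGT  r3←0xa6
4: ✓ CMP  NZCV=0010
5: · MOVLT
6: ✓ ADDGT  r0←0x83
7: ✓ CMP  NZCV=0011
8: ✓ MOVLT  r1←0x1e
9: ✓ MOVLE  r4←0x3f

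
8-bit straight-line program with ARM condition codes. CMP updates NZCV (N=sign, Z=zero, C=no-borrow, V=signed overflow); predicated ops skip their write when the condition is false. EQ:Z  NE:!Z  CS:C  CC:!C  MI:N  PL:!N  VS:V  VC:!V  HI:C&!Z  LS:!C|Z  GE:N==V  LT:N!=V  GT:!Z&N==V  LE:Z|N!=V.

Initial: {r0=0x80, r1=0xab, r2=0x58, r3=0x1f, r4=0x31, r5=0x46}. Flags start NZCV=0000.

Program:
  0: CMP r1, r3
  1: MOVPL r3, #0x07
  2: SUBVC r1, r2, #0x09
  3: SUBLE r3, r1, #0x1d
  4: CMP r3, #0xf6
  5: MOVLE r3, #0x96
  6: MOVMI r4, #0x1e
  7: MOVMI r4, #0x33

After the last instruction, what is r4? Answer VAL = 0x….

0: ✓ CMP  NZCV=1010
1: · MOVPL
2: ✓ SUBVC  r1←0x4f
3: ✓ SUBLE  r3←0x32
4: ✓ CMP  NZCV=0000
5: · MOVLE
6: · MOVMI
7: · MOVMI

VAL = 0x31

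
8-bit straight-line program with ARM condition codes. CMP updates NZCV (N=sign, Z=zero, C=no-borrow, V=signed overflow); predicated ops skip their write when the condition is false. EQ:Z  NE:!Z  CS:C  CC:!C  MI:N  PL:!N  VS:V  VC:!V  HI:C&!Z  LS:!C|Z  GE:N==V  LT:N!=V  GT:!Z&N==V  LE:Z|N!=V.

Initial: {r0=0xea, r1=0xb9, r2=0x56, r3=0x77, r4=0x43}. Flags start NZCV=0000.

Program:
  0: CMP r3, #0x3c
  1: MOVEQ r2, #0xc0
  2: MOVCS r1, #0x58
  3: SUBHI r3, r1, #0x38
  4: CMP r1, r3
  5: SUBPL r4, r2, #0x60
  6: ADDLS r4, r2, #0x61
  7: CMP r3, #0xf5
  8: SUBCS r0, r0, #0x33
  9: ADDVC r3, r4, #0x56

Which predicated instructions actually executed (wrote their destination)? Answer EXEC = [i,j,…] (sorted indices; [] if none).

EXEC = [2,3,5,9]

[0] flags=0010 → (cmp)
[1] flags=0010 EQ?F → skip
[2] flags=0010 CS?T → r1=0x58
[3] flags=0010 HI?T → r3=0x20
[4] flags=0010 → (cmp)
[5] flags=0010 PL?T → r4=0xf6
[6] flags=0010 LS?F → skip
[7] flags=0000 → (cmp)
[8] flags=0000 CS?F → skip
[9] flags=0000 VC?T → r3=0x4c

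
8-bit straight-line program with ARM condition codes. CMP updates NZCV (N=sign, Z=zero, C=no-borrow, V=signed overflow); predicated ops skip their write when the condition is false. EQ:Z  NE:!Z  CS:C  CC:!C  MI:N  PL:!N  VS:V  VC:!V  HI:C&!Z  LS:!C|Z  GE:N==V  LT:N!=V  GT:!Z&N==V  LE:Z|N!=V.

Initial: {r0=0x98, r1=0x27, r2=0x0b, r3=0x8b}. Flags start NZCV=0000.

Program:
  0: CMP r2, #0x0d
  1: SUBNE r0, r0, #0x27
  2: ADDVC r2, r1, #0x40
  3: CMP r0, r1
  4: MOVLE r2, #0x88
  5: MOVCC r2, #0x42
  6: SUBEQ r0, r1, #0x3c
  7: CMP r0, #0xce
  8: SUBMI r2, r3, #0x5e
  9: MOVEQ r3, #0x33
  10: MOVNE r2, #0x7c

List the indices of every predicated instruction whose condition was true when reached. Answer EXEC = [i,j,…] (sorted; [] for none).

EXEC = [1,2,8,10]

[0] flags=1000 → (cmp)
[1] flags=1000 NE?T → r0=0x71
[2] flags=1000 VC?T → r2=0x67
[3] flags=0010 → (cmp)
[4] flags=0010 LE?F → skip
[5] flags=0010 CC?F → skip
[6] flags=0010 EQ?F → skip
[7] flags=1001 → (cmp)
[8] flags=1001 MI?T → r2=0x2d
[9] flags=1001 EQ?F → skip
[10] flags=1001 NE?T → r2=0x7c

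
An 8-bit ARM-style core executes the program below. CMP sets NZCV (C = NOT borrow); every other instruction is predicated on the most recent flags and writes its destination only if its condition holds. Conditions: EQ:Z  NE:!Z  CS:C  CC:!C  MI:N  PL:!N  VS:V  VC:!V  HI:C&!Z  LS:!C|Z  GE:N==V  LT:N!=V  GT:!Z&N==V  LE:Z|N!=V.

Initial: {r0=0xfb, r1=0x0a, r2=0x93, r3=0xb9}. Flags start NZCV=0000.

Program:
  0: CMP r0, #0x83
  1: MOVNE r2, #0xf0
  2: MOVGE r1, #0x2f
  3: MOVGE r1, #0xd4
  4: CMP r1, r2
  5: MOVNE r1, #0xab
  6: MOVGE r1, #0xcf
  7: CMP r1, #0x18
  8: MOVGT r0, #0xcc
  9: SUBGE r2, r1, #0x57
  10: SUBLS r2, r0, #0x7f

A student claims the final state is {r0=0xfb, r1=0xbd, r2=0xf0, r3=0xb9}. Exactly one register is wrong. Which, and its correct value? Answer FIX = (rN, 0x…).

FIX = (r1, 0xab)

[0] flags=0010 → (cmp)
[1] flags=0010 NE?T → r2=0xf0
[2] flags=0010 GE?T → r1=0x2f
[3] flags=0010 GE?T → r1=0xd4
[4] flags=1000 → (cmp)
[5] flags=1000 NE?T → r1=0xab
[6] flags=1000 GE?F → skip
[7] flags=1010 → (cmp)
[8] flags=1010 GT?F → skip
[9] flags=1010 GE?F → skip
[10] flags=1010 LS?F → skip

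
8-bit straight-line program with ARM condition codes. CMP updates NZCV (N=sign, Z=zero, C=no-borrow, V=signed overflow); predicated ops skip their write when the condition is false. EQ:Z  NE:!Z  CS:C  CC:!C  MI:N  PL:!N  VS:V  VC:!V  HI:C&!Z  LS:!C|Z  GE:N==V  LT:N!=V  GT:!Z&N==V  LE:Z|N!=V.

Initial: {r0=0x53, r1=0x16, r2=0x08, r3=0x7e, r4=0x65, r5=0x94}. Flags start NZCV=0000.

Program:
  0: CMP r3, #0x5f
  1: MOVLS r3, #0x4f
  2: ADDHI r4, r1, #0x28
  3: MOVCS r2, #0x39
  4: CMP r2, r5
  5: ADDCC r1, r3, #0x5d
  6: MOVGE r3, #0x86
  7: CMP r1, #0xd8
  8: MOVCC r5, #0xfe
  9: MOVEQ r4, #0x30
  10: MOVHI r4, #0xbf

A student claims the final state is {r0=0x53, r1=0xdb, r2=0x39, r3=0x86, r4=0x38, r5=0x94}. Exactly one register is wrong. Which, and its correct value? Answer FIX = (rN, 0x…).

FIX = (r4, 0xbf)

[0] flags=0010 → (cmp)
[1] flags=0010 LS?F → skip
[2] flags=0010 HI?T → r4=0x3e
[3] flags=0010 CS?T → r2=0x39
[4] flags=1001 → (cmp)
[5] flags=1001 CC?T → r1=0xdb
[6] flags=1001 GE?T → r3=0x86
[7] flags=0010 → (cmp)
[8] flags=0010 CC?F → skip
[9] flags=0010 EQ?F → skip
[10] flags=0010 HI?T → r4=0xbf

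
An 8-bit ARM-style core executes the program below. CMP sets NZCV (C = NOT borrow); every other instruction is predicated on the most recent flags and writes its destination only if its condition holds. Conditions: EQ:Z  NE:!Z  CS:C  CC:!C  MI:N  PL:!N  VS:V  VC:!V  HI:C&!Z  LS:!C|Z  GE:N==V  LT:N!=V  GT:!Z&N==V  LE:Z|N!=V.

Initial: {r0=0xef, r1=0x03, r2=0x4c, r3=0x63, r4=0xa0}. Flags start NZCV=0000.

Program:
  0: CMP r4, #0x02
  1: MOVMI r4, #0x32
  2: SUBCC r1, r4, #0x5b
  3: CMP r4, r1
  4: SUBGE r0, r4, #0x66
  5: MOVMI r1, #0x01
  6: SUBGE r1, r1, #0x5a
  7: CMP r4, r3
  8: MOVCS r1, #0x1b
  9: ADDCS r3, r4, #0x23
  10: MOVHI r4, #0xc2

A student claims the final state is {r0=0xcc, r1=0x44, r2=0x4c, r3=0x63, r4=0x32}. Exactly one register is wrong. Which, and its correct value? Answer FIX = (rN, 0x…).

FIX = (r1, 0xa9)

[0] flags=1010 → (cmp)
[1] flags=1010 MI?T → r4=0x32
[2] flags=1010 CC?F → skip
[3] flags=0010 → (cmp)
[4] flags=0010 GE?T → r0=0xcc
[5] flags=0010 MI?F → skip
[6] flags=0010 GE?T → r1=0xa9
[7] flags=1000 → (cmp)
[8] flags=1000 CS?F → skip
[9] flags=1000 CS?F → skip
[10] flags=1000 HI?F → skip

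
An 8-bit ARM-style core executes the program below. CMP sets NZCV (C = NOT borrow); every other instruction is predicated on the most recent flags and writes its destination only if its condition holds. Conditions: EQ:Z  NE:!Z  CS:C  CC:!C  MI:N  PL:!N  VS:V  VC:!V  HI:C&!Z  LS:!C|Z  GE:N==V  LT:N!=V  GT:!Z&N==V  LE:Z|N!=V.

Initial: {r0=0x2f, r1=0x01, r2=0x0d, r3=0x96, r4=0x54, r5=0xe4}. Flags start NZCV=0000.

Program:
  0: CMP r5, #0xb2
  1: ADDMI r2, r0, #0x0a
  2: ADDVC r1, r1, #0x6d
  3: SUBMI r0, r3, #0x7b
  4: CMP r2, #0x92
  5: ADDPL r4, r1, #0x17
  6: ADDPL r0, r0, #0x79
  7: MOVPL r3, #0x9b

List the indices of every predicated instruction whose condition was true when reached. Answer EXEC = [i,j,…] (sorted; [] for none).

EXEC = [2,5,6,7]

0: ✓ CMP  NZCV=0010
1: · ADDMI
2: ✓ ADDVC  r1←0x6e
3: · SUBMI
4: ✓ CMP  NZCV=0000
5: ✓ ADDPL  r4←0x85
6: ✓ ADDPL  r0←0xa8
7: ✓ MOVPL  r3←0x9b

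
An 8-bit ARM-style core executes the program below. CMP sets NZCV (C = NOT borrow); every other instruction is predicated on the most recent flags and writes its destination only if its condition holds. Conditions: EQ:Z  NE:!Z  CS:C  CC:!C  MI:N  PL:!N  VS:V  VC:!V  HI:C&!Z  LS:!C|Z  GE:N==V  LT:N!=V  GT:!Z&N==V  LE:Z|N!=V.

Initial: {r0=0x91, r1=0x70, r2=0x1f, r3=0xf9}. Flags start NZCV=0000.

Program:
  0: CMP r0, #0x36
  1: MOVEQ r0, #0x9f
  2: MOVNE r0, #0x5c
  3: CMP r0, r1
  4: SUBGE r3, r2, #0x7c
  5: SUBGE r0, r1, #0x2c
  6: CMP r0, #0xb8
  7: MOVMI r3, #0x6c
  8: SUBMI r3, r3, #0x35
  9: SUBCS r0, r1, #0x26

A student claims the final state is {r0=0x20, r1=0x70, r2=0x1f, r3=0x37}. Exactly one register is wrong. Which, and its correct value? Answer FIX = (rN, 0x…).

FIX = (r0, 0x5c)

0: ✓ CMP  NZCV=0011
1: · MOVEQ
2: ✓ MOVNE  r0←0x5c
3: ✓ CMP  NZCV=1000
4: · SUBGE
5: · SUBGE
6: ✓ CMP  NZCV=1001
7: ✓ MOVMI  r3←0x6c
8: ✓ SUBMI  r3←0x37
9: · SUBCS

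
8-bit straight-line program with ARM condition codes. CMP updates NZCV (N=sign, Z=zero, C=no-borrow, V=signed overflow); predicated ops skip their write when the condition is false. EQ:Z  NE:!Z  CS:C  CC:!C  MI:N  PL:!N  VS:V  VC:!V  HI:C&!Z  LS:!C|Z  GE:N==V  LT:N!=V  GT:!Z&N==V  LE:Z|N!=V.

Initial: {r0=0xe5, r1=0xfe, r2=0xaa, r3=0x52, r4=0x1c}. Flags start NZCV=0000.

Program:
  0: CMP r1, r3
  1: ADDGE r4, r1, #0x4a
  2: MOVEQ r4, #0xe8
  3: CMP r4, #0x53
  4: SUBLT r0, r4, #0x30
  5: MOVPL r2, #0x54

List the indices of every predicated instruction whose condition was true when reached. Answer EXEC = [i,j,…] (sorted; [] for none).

EXEC = [4]

[0] flags=1010 → (cmp)
[1] flags=1010 GE?F → skip
[2] flags=1010 EQ?F → skip
[3] flags=1000 → (cmp)
[4] flags=1000 LT?T → r0=0xec
[5] flags=1000 PL?F → skip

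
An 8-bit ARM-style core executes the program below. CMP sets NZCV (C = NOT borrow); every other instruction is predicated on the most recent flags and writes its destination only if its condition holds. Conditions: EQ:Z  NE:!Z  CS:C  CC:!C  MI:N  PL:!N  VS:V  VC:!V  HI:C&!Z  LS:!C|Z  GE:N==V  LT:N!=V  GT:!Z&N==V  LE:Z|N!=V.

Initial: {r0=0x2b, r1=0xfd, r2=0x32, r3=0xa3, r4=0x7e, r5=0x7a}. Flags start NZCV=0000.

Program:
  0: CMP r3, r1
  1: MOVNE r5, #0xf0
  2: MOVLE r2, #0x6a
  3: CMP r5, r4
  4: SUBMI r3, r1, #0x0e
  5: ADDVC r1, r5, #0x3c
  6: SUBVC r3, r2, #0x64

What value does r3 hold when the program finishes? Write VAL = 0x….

[0] flags=1000 → (cmp)
[1] flags=1000 NE?T → r5=0xf0
[2] flags=1000 LE?T → r2=0x6a
[3] flags=0011 → (cmp)
[4] flags=0011 MI?F → skip
[5] flags=0011 VC?F → skip
[6] flags=0011 VC?F → skip

VAL = 0xa3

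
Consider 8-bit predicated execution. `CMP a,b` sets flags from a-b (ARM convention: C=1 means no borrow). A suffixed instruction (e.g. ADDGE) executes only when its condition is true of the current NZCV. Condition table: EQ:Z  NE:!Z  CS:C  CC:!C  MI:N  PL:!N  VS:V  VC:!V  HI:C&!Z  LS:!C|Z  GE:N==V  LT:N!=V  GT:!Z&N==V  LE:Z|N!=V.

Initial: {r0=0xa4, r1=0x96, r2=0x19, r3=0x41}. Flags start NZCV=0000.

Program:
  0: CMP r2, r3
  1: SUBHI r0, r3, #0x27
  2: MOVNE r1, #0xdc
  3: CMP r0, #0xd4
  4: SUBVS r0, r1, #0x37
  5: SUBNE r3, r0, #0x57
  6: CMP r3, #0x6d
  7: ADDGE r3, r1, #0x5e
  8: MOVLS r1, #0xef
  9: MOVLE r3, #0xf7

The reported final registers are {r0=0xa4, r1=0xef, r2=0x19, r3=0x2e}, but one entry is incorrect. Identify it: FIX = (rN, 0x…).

FIX = (r3, 0xf7)

0: ✓ CMP  NZCV=1000
1: · SUBHI
2: ✓ MOVNE  r1←0xdc
3: ✓ CMP  NZCV=1000
4: · SUBVS
5: ✓ SUBNE  r3←0x4d
6: ✓ CMP  NZCV=1000
7: · ADDGE
8: ✓ MOVLS  r1←0xef
9: ✓ MOVLE  r3←0xf7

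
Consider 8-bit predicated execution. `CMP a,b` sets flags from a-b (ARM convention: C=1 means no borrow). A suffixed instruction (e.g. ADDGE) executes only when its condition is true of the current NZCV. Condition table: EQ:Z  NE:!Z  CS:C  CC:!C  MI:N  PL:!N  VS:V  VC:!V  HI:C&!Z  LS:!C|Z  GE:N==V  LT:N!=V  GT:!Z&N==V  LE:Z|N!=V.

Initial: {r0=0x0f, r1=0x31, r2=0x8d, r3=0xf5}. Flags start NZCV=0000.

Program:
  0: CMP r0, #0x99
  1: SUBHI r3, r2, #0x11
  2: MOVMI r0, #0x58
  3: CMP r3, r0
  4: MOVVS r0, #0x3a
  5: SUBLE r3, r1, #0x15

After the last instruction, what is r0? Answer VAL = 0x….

0: ✓ CMP  NZCV=0000
1: · SUBHI
2: · MOVMI
3: ✓ CMP  NZCV=1010
4: · MOVVS
5: ✓ SUBLE  r3←0x1c

VAL = 0x0f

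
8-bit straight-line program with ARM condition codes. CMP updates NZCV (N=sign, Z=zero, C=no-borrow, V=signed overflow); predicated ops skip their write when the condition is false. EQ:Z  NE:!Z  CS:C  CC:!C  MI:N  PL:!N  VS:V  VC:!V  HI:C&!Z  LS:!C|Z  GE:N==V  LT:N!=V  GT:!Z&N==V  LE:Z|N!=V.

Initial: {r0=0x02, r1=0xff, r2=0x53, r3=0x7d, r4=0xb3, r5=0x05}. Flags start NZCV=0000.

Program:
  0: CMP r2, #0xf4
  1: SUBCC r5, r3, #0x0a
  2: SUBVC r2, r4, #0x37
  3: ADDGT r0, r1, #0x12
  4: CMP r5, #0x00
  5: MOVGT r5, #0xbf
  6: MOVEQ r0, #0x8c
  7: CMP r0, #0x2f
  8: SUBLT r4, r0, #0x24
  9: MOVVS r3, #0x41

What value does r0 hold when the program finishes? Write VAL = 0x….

VAL = 0x11

0: ✓ CMP  NZCV=0000
1: ✓ SUBCC  r5←0x73
2: ✓ SUBVC  r2←0x7c
3: ✓ ADDGT  r0←0x11
4: ✓ CMP  NZCV=0010
5: ✓ MOVGT  r5←0xbf
6: · MOVEQ
7: ✓ CMP  NZCV=1000
8: ✓ SUBLT  r4←0xed
9: · MOVVS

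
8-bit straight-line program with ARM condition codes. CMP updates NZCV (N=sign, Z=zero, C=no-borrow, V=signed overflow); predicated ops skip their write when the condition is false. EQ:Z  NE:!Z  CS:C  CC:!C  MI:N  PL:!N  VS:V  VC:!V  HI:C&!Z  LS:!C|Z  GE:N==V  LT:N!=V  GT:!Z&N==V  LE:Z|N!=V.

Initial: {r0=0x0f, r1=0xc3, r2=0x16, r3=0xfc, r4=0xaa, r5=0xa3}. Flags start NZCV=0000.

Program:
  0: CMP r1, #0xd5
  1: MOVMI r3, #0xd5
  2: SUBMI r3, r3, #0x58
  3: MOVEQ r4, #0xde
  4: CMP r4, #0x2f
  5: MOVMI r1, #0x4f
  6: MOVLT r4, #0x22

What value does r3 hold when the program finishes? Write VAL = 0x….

VAL = 0x7d

0: ✓ CMP  NZCV=1000
1: ✓ MOVMI  r3←0xd5
2: ✓ SUBMI  r3←0x7d
3: · MOVEQ
4: ✓ CMP  NZCV=0011
5: · MOVMI
6: ✓ MOVLT  r4←0x22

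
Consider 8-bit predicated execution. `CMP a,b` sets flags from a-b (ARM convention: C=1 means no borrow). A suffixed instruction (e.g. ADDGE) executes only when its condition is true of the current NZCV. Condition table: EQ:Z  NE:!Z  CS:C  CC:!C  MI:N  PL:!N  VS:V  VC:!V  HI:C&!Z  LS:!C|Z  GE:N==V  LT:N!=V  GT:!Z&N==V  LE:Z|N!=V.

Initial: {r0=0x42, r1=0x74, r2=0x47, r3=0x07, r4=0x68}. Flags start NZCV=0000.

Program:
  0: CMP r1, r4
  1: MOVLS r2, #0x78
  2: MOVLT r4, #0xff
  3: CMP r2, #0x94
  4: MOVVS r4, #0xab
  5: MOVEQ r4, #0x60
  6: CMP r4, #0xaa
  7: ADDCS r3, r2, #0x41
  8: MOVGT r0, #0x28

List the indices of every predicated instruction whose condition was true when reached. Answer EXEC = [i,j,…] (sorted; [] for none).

EXEC = [4,7,8]

0: ✓ CMP  NZCV=0010
1: · MOVLS
2: · MOVLT
3: ✓ CMP  NZCV=1001
4: ✓ MOVVS  r4←0xab
5: · MOVEQ
6: ✓ CMP  NZCV=0010
7: ✓ ADDCS  r3←0x88
8: ✓ MOVGT  r0←0x28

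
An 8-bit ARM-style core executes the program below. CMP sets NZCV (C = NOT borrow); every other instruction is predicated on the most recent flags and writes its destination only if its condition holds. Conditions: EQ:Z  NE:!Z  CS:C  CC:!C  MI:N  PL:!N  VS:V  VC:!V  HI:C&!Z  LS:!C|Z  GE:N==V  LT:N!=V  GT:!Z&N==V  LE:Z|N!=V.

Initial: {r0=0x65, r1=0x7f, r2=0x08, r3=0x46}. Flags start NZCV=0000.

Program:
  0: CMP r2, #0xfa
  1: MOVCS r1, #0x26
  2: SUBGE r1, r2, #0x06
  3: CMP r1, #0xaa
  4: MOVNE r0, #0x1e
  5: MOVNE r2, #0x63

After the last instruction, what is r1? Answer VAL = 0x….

VAL = 0x02

[0] flags=0000 → (cmp)
[1] flags=0000 CS?F → skip
[2] flags=0000 GE?T → r1=0x02
[3] flags=0000 → (cmp)
[4] flags=0000 NE?T → r0=0x1e
[5] flags=0000 NE?T → r2=0x63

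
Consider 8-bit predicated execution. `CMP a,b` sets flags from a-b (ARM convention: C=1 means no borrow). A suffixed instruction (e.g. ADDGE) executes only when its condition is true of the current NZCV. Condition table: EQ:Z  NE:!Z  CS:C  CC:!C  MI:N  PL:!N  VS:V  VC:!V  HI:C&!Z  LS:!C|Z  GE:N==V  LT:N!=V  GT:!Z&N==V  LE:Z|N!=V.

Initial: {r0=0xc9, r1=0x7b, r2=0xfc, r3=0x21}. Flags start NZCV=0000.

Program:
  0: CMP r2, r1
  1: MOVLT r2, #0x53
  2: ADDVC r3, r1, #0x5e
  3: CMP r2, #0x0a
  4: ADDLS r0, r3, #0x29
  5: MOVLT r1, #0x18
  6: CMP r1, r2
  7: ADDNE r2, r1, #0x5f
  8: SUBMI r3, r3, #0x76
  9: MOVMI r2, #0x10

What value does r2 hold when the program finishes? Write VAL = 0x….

VAL = 0xda

0: ✓ CMP  NZCV=1010
1: ✓ MOVLT  r2←0x53
2: ✓ ADDVC  r3←0xd9
3: ✓ CMP  NZCV=0010
4: · ADDLS
5: · MOVLT
6: ✓ CMP  NZCV=0010
7: ✓ ADDNE  r2←0xda
8: · SUBMI
9: · MOVMI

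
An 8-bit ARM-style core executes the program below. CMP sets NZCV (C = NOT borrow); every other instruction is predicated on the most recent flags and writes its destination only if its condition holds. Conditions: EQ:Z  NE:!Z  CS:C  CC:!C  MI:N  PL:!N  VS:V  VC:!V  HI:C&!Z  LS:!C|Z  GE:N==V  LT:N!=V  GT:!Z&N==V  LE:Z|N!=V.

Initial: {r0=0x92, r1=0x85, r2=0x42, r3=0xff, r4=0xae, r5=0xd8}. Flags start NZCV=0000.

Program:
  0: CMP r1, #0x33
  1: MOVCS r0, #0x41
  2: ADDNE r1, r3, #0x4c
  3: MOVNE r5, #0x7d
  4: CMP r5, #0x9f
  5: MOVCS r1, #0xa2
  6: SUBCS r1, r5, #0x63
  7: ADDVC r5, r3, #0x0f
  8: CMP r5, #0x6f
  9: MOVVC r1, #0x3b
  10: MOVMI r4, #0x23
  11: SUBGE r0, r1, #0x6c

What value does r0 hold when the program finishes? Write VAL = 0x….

0: ✓ CMP  NZCV=0011
1: ✓ MOVCS  r0←0x41
2: ✓ ADDNE  r1←0x4b
3: ✓ MOVNE  r5←0x7d
4: ✓ CMP  NZCV=1001
5: · MOVCS
6: · SUBCS
7: · ADDVC
8: ✓ CMP  NZCV=0010
9: ✓ MOVVC  r1←0x3b
10: · MOVMI
11: ✓ SUBGE  r0←0xcf

VAL = 0xcf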